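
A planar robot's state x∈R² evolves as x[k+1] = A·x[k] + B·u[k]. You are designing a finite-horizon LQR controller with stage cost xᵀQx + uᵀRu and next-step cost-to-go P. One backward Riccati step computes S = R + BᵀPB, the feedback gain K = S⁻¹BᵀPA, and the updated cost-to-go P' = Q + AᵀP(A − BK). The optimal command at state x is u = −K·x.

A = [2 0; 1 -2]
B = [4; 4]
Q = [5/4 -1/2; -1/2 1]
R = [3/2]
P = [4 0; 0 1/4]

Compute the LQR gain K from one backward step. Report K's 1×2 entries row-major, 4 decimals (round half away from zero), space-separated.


BᵀP = [16.0000 1.0000]
S = R + BᵀPB = [3/2] + [68.0000] = [69.5000]
BᵀPA = [33.0000 -2.0000]
K = S⁻¹·BᵀPA = [0.4748 -0.0288]
A−BK = [0.1007 0.1151; -0.8993 -1.8849]
AᵀP(A−BK) = [0.5809 0.4496; 0.4496 0.9424]
P' = Q + AᵀP(A−BK) = [1.8309 -0.0504; -0.0504 1.9424]
tr(P') = 3.7734

0.4748 -0.0288


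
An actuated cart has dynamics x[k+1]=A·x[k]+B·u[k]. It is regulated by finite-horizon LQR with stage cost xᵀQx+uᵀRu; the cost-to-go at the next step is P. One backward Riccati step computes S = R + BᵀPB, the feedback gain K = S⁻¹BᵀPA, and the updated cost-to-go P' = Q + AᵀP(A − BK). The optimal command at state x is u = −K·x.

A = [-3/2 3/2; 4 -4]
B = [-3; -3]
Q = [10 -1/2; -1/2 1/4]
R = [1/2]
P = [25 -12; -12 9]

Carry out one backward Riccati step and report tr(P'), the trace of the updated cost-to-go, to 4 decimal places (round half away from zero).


501.3964

BᵀP = [-39.0000 9.0000]
S = R + BᵀPB = [1/2] + [90.0000] = [90.5000]
BᵀPA = [94.5000 -94.5000]
K = S⁻¹·BᵀPA = [1.0442 -1.0442]
A−BK = [1.6326 -1.6326; 7.1326 -7.1326]
AᵀP(A−BK) = [245.5732 -245.5732; -245.5732 245.5732]
P' = Q + AᵀP(A−BK) = [255.5732 -246.0732; -246.0732 245.8232]
tr(P') = 501.3964


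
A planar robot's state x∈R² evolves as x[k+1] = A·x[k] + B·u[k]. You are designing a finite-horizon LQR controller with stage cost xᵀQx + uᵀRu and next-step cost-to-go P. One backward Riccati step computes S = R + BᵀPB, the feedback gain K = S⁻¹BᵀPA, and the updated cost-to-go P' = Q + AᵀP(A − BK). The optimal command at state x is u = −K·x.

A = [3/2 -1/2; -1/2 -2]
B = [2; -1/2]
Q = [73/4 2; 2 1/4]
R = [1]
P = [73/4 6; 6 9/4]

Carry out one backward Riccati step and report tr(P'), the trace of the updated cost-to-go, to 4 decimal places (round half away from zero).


20.8967

BᵀP = [33.5000 10.8750]
S = R + BᵀPB = [1] + [61.5625] = [62.5625]
BᵀPA = [44.8125 -38.5000]
K = S⁻¹·BᵀPA = [0.7163 -0.6154]
A−BK = [0.0674 0.7308; -0.1419 -2.3077]
AᵀP(A−BK) = [0.5265 -0.3606; -0.3606 1.8702]
P' = Q + AᵀP(A−BK) = [18.7765 1.6394; 1.6394 2.1202]
tr(P') = 20.8967


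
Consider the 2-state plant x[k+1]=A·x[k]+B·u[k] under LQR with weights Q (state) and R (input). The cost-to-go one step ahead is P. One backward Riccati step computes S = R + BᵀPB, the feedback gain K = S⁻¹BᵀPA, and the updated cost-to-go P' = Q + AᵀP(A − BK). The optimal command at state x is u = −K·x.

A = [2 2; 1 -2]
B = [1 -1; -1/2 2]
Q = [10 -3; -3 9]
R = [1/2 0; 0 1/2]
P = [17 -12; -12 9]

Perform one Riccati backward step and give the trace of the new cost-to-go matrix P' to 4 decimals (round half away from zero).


21.4271

BᵀP = [23.0000 -16.5000; -41.0000 30.0000]
S = R + BᵀPB = [1/2 0; 0 1/2] + [31.2500 -56.0000; -56.0000 101.0000] = [31.7500 -56.0000; -56.0000 101.5000]
BᵀPA = [29.5000 79.0000; -52.0000 -142.0000]
K = S⁻¹·BᵀPA = [0.9495 0.7677; 0.0115 -0.9755]
A−BK = [1.0620 0.2569; 1.4517 0.3348]
AᵀP(A−BK) = [1.5902 0.6291; 0.6291 0.8369]
P' = Q + AᵀP(A−BK) = [11.5902 -2.3709; -2.3709 9.8369]
tr(P') = 21.4271


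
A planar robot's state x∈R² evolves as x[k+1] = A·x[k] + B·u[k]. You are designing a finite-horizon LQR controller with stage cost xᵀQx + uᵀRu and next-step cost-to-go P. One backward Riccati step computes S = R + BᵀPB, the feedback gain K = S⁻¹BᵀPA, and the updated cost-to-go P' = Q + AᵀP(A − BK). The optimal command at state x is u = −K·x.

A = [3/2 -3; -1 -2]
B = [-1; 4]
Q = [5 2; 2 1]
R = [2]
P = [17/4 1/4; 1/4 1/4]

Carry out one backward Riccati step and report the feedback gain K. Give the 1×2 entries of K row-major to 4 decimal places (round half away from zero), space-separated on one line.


BᵀP = [-3.2500 0.7500]
S = R + BᵀPB = [2] + [6.2500] = [8.2500]
BᵀPA = [-5.6250 8.2500]
K = S⁻¹·BᵀPA = [-0.6818 1.0000]
A−BK = [0.8182 -2.0000; 1.7273 -6.0000]
AᵀP(A−BK) = [5.2273 -13.0000; -13.0000 34.0000]
P' = Q + AᵀP(A−BK) = [10.2273 -11.0000; -11.0000 35.0000]
tr(P') = 45.2273

-0.6818 1.0000


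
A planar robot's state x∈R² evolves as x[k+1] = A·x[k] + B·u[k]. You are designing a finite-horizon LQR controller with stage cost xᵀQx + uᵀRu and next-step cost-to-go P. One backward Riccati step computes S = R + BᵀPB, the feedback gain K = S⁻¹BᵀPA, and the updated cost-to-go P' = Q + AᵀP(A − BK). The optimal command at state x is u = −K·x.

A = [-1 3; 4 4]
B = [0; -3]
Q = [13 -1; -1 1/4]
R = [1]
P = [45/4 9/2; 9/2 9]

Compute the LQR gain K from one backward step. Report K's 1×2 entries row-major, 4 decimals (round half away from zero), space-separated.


-1.1524 -1.8110

BᵀP = [-13.5000 -27.0000]
S = R + BᵀPB = [1] + [81.0000] = [82.0000]
BᵀPA = [-94.5000 -148.5000]
K = S⁻¹·BᵀPA = [-1.1524 -1.8110]
A−BK = [-1.0000 3.0000; 0.5427 -1.4329]
AᵀP(A−BK) = [10.3445 -24.8872; -24.8872 84.3201]
P' = Q + AᵀP(A−BK) = [23.3445 -25.8872; -25.8872 84.5701]
tr(P') = 107.9146


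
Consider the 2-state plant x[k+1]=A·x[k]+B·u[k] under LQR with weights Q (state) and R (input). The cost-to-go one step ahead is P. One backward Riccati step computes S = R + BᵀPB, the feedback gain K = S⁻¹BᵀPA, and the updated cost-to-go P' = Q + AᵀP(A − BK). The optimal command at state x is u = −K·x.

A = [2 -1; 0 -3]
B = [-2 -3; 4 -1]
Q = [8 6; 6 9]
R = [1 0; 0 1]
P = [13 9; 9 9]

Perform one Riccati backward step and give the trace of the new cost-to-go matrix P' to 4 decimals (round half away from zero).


BᵀP = [10.0000 18.0000; -48.0000 -36.0000]
S = R + BᵀPB = [1 0; 0 1] + [52.0000 -48.0000; -48.0000 180.0000] = [53.0000 -48.0000; -48.0000 181.0000]
BᵀPA = [20.0000 -64.0000; -96.0000 156.0000]
K = S⁻¹·BᵀPA = [-0.1355 -0.5619; -0.5663 0.7129]
A−BK = [0.0299 0.0147; -0.0241 -0.0394]
AᵀP(A−BK) = [0.3430 -0.3271; -0.3271 0.8303]
P' = Q + AᵀP(A−BK) = [8.3430 5.6729; 5.6729 9.8303]
tr(P') = 18.1733

18.1733


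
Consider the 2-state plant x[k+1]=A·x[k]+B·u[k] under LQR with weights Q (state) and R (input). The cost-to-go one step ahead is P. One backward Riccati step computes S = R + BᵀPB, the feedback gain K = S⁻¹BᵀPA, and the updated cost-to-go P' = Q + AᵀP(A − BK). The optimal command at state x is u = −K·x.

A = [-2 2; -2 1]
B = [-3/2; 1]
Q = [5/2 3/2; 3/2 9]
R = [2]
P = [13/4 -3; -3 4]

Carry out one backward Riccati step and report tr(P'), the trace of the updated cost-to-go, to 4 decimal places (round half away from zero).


BᵀP = [-7.8750 8.5000]
S = R + BᵀPB = [2] + [20.3125] = [22.3125]
BᵀPA = [-1.2500 -7.2500]
K = S⁻¹·BᵀPA = [-0.0560 -0.3249]
A−BK = [-2.0840 1.5126; -1.9440 1.3249]
AᵀP(A−BK) = [4.9300 -3.4062; -3.4062 2.6443]
P' = Q + AᵀP(A−BK) = [7.4300 -1.9062; -1.9062 11.6443]
tr(P') = 19.0742

19.0742


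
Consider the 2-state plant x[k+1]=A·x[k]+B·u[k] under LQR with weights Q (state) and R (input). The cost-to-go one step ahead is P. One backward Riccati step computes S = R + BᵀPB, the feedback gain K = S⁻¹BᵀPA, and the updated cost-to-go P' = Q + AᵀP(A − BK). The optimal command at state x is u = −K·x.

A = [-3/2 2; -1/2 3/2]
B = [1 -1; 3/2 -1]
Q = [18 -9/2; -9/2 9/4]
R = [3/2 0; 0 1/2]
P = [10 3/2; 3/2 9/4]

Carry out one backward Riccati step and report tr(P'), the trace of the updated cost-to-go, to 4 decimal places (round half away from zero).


BᵀP = [12.2500 4.8750; -11.5000 -3.7500]
S = R + BᵀPB = [3/2 0; 0 1/2] + [19.5625 -17.1250; -17.1250 15.2500] = [21.0625 -17.1250; -17.1250 15.7500]
BᵀPA = [-20.8125 31.8125; 19.1250 -28.6250]
K = S⁻¹·BᵀPA = [-0.0073 0.2819; 1.2063 -1.5110]
A−BK = [-0.2864 0.2071; 0.7173 -0.4338]
AᵀP(A−BK) = [2.0892 -1.7985; -1.7985 1.8436]
P' = Q + AᵀP(A−BK) = [20.0892 -6.2985; -6.2985 4.0936]
tr(P') = 24.1828

24.1828


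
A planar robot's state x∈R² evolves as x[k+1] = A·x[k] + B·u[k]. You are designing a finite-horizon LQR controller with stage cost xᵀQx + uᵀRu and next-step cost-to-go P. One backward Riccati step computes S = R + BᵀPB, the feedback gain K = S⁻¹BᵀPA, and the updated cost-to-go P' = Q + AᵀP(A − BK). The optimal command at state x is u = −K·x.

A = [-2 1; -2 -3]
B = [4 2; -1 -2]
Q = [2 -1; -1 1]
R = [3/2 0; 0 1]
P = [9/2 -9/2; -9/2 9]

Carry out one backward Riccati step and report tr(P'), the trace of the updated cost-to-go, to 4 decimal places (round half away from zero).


10.2275

BᵀP = [22.5000 -27.0000; 18.0000 -27.0000]
S = R + BᵀPB = [3/2 0; 0 1] + [117.0000 99.0000; 99.0000 90.0000] = [118.5000 99.0000; 99.0000 91.0000]
BᵀPA = [9.0000 103.5000; 18.0000 99.0000]
K = S⁻¹·BᵀPA = [-0.9802 -0.3893; 1.2641 1.5115]
A−BK = [-0.6076 -0.4656; -0.4519 -0.3664]
AᵀP(A−BK) = [4.0672 3.2977; 3.2977 3.1603]
P' = Q + AᵀP(A−BK) = [6.0672 2.2977; 2.2977 4.1603]
tr(P') = 10.2275


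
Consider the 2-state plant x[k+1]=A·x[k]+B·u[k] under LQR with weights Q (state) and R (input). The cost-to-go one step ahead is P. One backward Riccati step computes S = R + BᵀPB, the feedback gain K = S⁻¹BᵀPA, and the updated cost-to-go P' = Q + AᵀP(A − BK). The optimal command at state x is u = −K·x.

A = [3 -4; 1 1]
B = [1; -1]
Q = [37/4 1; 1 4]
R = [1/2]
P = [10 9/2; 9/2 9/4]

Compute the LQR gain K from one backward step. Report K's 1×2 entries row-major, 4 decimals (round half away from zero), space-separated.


5.0000 -5.2667

BᵀP = [5.5000 2.2500]
S = R + BᵀPB = [1/2] + [3.2500] = [3.7500]
BᵀPA = [18.7500 -19.7500]
K = S⁻¹·BᵀPA = [5.0000 -5.2667]
A−BK = [-2.0000 1.2667; 6.0000 -4.2667]
AᵀP(A−BK) = [25.5000 -23.5000; -23.5000 22.2333]
P' = Q + AᵀP(A−BK) = [34.7500 -22.5000; -22.5000 26.2333]
tr(P') = 60.9833


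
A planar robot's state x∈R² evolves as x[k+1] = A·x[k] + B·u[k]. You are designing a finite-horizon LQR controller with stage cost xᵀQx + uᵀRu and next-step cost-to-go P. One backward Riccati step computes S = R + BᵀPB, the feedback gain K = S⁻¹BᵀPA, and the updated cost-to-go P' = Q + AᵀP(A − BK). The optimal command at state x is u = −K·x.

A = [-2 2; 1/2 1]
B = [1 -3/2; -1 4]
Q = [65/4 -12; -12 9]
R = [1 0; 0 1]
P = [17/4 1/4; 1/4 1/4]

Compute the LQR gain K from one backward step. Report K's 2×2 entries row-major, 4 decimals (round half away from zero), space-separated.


BᵀP = [4.0000 0.0000; -5.3750 0.6250]
S = R + BᵀPB = [1 0; 0 1] + [4.0000 -6.0000; -6.0000 10.5625] = [5.0000 -6.0000; -6.0000 11.5625]
BᵀPA = [-8.0000 8.0000; 11.0625 -10.1250]
K = S⁻¹·BᵀPA = [-1.1977 1.4556; 0.3352 -0.1203]
A−BK = [-0.2994 0.3639; -2.0387 2.9370]
AᵀP(A−BK) = [3.2722 -4.1490; -4.1490 5.3868]
P' = Q + AᵀP(A−BK) = [19.5222 -16.1490; -16.1490 14.3868]
tr(P') = 33.9090

-1.1977 1.4556 0.3352 -0.1203


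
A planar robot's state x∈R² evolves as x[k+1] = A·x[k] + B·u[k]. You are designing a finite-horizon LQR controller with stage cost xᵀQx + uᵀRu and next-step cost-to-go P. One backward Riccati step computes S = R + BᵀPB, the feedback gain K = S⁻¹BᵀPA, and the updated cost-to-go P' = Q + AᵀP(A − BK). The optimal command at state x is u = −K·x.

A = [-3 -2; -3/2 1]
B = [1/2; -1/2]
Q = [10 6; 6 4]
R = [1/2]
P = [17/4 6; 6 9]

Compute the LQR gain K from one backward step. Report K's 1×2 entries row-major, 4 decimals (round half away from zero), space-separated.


BᵀP = [-0.8750 -1.5000]
S = R + BᵀPB = [1/2] + [0.3125] = [0.8125]
BᵀPA = [4.8750 0.2500]
K = S⁻¹·BᵀPA = [6.0000 0.3077]
A−BK = [-6.0000 -2.1538; 1.5000 1.1538]
AᵀP(A−BK) = [83.2500 10.5000; 10.5000 1.9231]
P' = Q + AᵀP(A−BK) = [93.2500 16.5000; 16.5000 5.9231]
tr(P') = 99.1731

6.0000 0.3077


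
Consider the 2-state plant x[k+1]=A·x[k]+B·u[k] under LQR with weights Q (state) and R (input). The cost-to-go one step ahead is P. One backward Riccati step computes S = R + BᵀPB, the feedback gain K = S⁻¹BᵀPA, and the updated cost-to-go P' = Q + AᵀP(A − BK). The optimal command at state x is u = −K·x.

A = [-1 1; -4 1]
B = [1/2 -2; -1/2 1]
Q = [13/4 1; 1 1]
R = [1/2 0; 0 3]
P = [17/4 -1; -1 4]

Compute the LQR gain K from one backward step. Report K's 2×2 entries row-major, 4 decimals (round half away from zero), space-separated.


BᵀP = [2.6250 -2.5000; -9.5000 6.0000]
S = R + BᵀPB = [1/2 0; 0 3] + [2.5625 -7.7500; -7.7500 25.0000] = [3.0625 -7.7500; -7.7500 28.0000]
BᵀPA = [7.3750 0.1250; -14.5000 -3.5000]
K = S⁻¹·BᵀPA = [3.6642 -0.9197; 0.4964 -0.3796]
A−BK = [-1.8394 0.7007; -2.6642 0.9197]
AᵀP(A−BK) = [40.4234 -13.9708; -13.9708 5.0365]
P' = Q + AᵀP(A−BK) = [43.6734 -12.9708; -12.9708 6.0365]
tr(P') = 49.7099

3.6642 -0.9197 0.4964 -0.3796


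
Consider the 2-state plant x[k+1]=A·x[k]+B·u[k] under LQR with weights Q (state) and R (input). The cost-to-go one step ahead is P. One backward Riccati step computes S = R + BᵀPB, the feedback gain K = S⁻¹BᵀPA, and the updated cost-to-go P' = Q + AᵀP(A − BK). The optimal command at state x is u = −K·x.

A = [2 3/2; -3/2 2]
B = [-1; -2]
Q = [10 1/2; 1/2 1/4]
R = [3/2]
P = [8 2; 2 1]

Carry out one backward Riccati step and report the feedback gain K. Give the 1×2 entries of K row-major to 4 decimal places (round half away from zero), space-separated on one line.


BᵀP = [-12.0000 -4.0000]
S = R + BᵀPB = [3/2] + [20.0000] = [21.5000]
BᵀPA = [-18.0000 -26.0000]
K = S⁻¹·BᵀPA = [-0.8372 -1.2093]
A−BK = [1.1628 0.2907; -3.1744 -0.4186]
AᵀP(A−BK) = [7.1802 2.7326; 2.7326 2.5581]
P' = Q + AᵀP(A−BK) = [17.1802 3.2326; 3.2326 2.8081]
tr(P') = 19.9884

-0.8372 -1.2093


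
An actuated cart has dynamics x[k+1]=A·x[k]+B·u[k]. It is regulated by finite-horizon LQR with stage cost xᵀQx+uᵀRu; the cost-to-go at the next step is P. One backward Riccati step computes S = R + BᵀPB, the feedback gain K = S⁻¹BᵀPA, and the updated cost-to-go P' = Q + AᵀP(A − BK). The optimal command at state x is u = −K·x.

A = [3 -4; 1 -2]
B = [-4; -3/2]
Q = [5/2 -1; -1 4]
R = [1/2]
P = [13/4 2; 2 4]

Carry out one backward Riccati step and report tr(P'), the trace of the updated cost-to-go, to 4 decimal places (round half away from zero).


BᵀP = [-16.0000 -14.0000]
S = R + BᵀPB = [1/2] + [85.0000] = [85.5000]
BᵀPA = [-62.0000 92.0000]
K = S⁻¹·BᵀPA = [-0.7251 1.0760]
A−BK = [0.0994 0.3041; -0.0877 -0.3860]
AᵀP(A−BK) = [0.2909 -0.2865; -0.2865 1.0058]
P' = Q + AᵀP(A−BK) = [2.7909 -1.2865; -1.2865 5.0058]
tr(P') = 7.7968

7.7968


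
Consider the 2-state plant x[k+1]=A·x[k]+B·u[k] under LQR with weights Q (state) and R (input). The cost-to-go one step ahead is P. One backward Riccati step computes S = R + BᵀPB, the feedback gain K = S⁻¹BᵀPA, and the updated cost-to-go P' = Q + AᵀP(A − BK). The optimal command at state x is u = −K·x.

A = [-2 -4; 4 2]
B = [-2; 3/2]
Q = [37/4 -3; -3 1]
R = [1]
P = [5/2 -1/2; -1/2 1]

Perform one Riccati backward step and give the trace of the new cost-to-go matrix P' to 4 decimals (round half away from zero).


BᵀP = [-5.7500 2.5000]
S = R + BᵀPB = [1] + [15.2500] = [16.2500]
BᵀPA = [21.5000 28.0000]
K = S⁻¹·BᵀPA = [1.3231 1.7231]
A−BK = [0.6462 -0.5538; 2.0154 -0.5846]
AᵀP(A−BK) = [5.5538 0.9538; 0.9538 3.7538]
P' = Q + AᵀP(A−BK) = [14.8038 -2.0462; -2.0462 4.7538]
tr(P') = 19.5577

19.5577


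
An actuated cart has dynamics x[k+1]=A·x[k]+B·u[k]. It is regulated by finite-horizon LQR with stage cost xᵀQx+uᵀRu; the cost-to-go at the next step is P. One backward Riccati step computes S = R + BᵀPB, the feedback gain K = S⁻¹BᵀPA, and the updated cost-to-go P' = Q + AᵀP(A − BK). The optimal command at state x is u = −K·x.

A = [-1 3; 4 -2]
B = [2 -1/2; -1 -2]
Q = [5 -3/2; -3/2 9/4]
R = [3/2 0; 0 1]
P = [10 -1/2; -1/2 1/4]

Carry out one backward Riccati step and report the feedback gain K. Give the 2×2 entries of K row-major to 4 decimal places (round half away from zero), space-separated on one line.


-0.7092 1.4493 -0.7132 -0.0766

BᵀP = [20.5000 -1.2500; -4.0000 -0.2500]
S = R + BᵀPB = [3/2 0; 0 1] + [42.2500 -7.7500; -7.7500 2.5000] = [43.7500 -7.7500; -7.7500 3.5000]
BᵀPA = [-25.5000 64.0000; 3.0000 -11.5000]
K = S⁻¹·BᵀPA = [-0.7092 1.4493; -0.7132 -0.0766]
A−BK = [0.0618 0.0631; 1.8643 -0.7038]
AᵀP(A−BK) = [2.0551 -1.8133; -1.8133 3.3647]
P' = Q + AᵀP(A−BK) = [7.0551 -3.3133; -3.3133 5.6147]
tr(P') = 12.6697


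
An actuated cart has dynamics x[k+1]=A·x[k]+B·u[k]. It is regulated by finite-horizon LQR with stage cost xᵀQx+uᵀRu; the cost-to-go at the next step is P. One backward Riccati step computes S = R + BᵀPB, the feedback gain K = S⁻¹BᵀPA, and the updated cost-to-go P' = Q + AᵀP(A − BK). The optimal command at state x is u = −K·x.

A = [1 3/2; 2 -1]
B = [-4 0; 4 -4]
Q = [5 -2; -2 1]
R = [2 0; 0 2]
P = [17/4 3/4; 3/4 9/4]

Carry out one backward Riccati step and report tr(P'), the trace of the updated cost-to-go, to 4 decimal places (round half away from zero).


7.4580

BᵀP = [-14.0000 6.0000; -3.0000 -9.0000]
S = R + BᵀPB = [2 0; 0 2] + [80.0000 -24.0000; -24.0000 36.0000] = [82.0000 -24.0000; -24.0000 38.0000]
BᵀPA = [-2.0000 -27.0000; -21.0000 4.5000]
K = S⁻¹·BᵀPA = [-0.2283 -0.3614; -0.6969 -0.1098]
A−BK = [0.0866 0.0543; 0.1260 0.0063]
AᵀP(A−BK) = [1.1594 0.3455; 0.3455 0.2985]
P' = Q + AᵀP(A−BK) = [6.1594 -1.6545; -1.6545 1.2985]
tr(P') = 7.4580


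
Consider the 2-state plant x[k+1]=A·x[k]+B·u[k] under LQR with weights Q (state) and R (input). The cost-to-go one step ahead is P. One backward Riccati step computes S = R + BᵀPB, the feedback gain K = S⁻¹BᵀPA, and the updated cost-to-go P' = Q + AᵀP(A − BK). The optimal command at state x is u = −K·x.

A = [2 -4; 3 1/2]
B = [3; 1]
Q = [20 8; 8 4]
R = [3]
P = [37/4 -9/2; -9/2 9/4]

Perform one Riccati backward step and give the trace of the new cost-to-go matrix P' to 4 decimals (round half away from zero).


BᵀP = [23.2500 -11.2500]
S = R + BᵀPB = [3] + [58.5000] = [61.5000]
BᵀPA = [12.7500 -98.6250]
K = S⁻¹·BᵀPA = [0.2073 -1.6037]
A−BK = [1.3780 0.8110; 2.7927 2.1037]
AᵀP(A−BK) = [0.6067 -0.6784; -0.6784 8.4017]
P' = Q + AᵀP(A−BK) = [20.6067 7.3216; 7.3216 12.4017]
tr(P') = 33.0084

33.0084


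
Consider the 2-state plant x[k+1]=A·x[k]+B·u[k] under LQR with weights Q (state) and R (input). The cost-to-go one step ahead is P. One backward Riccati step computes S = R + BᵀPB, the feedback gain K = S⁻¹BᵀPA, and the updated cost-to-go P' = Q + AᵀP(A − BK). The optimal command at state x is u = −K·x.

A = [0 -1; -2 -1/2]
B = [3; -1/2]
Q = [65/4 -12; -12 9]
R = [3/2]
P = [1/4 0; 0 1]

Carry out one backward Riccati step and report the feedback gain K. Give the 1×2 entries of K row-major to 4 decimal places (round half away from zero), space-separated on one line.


0.2500 -0.1250

BᵀP = [0.7500 -0.5000]
S = R + BᵀPB = [3/2] + [2.5000] = [4.0000]
BᵀPA = [1.0000 -0.5000]
K = S⁻¹·BᵀPA = [0.2500 -0.1250]
A−BK = [-0.7500 -0.6250; -1.8750 -0.5625]
AᵀP(A−BK) = [3.7500 1.1250; 1.1250 0.4375]
P' = Q + AᵀP(A−BK) = [20.0000 -10.8750; -10.8750 9.4375]
tr(P') = 29.4375


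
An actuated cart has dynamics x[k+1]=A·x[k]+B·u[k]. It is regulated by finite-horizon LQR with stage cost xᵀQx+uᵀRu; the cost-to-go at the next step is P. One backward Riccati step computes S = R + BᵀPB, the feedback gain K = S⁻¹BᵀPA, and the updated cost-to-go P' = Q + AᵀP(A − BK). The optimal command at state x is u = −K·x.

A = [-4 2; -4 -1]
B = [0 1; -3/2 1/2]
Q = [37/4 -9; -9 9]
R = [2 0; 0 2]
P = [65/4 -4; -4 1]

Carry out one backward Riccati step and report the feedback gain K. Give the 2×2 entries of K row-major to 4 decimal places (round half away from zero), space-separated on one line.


BᵀP = [6.0000 -1.5000; 14.2500 -3.5000]
S = R + BᵀPB = [2 0; 0 2] + [2.2500 5.2500; 5.2500 12.5000] = [4.2500 5.2500; 5.2500 14.5000]
BᵀPA = [-18.0000 13.5000; -43.0000 32.0000]
K = S⁻¹·BᵀPA = [-1.0349 0.8147; -2.5908 1.9119]
A−BK = [-1.4092 0.0881; -4.2569 -0.7339]
AᵀP(A−BK) = [17.9670 -13.1229; -13.1229 9.8202]
P' = Q + AᵀP(A−BK) = [27.2170 -22.1229; -22.1229 18.8202]
tr(P') = 46.0372

-1.0349 0.8147 -2.5908 1.9119


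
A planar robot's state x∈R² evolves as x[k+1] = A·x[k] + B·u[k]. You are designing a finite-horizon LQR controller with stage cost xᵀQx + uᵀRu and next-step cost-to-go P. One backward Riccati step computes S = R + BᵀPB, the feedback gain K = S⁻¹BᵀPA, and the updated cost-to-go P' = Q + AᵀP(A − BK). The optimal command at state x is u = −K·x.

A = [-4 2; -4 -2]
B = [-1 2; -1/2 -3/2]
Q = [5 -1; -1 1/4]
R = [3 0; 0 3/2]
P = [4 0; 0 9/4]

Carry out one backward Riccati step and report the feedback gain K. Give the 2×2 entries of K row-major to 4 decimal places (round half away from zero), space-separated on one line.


BᵀP = [-4.0000 -1.1250; 8.0000 -3.3750]
S = R + BᵀPB = [3 0; 0 3/2] + [4.5625 -6.3125; -6.3125 21.0625] = [7.5625 -6.3125; -6.3125 22.5625]
BᵀPA = [20.5000 -5.7500; -18.5000 22.7500]
K = S⁻¹·BᵀPA = [2.6437 0.1061; -0.0803 1.0380]
A−BK = [-1.1957 0.0301; -2.7986 -0.3900]
AᵀP(A−BK) = [44.3183 3.0280; 3.0280 1.9957]
P' = Q + AᵀP(A−BK) = [49.3183 2.0280; 2.0280 2.2457]
tr(P') = 51.5640

2.6437 0.1061 -0.0803 1.0380


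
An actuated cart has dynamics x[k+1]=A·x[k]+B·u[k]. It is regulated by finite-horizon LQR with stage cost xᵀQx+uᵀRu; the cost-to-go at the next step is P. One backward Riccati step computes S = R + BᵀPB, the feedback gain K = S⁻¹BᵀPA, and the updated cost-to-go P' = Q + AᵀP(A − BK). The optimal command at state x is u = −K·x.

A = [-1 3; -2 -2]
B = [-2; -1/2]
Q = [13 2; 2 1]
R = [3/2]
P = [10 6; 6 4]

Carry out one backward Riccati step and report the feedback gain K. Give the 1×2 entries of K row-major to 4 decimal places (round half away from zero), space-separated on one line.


0.9358 -0.7523

BᵀP = [-23.0000 -14.0000]
S = R + BᵀPB = [3/2] + [53.0000] = [54.5000]
BᵀPA = [51.0000 -41.0000]
K = S⁻¹·BᵀPA = [0.9358 -0.7523]
A−BK = [0.8716 1.4954; -1.5321 -2.3761]
AᵀP(A−BK) = [2.2752 0.3670; 0.3670 3.1560]
P' = Q + AᵀP(A−BK) = [15.2752 2.3670; 2.3670 4.1560]
tr(P') = 19.4312


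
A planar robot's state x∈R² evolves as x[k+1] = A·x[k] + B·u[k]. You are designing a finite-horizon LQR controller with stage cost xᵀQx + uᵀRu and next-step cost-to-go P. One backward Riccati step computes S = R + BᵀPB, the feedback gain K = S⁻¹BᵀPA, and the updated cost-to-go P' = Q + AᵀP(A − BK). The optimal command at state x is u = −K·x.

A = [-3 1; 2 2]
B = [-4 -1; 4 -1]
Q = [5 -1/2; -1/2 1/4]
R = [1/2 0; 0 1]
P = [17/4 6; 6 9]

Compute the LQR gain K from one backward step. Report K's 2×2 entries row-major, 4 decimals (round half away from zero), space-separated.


BᵀP = [7.0000 12.0000; -10.2500 -15.0000]
S = R + BᵀPB = [1/2 0; 0 1] + [20.0000 -19.0000; -19.0000 25.2500] = [20.5000 -19.0000; -19.0000 26.2500]
BᵀPA = [3.0000 31.0000; 0.7500 -40.2500]
K = S⁻¹·BᵀPA = [0.5251 0.2766; 0.4086 -1.3331]
A−BK = [-0.4912 0.7735; 0.3084 -0.4397]
AᵀP(A−BK) = [0.3684 -0.5801; -0.5801 2.0169]
P' = Q + AᵀP(A−BK) = [5.3684 -1.0801; -1.0801 2.2669]
tr(P') = 7.6353

0.5251 0.2766 0.4086 -1.3331


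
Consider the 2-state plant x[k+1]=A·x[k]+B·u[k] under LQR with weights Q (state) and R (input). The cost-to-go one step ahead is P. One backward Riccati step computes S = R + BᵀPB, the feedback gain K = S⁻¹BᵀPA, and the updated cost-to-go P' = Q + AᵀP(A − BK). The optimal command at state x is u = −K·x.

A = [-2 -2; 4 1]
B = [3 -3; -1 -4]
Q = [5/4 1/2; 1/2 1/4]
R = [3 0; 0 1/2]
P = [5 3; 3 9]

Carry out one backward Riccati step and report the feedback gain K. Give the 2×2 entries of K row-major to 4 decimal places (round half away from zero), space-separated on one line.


-1.2145 -0.6686 -0.6490 -0.0576

BᵀP = [12.0000 0.0000; -27.0000 -45.0000]
S = R + BᵀPB = [3 0; 0 1/2] + [36.0000 -36.0000; -36.0000 261.0000] = [39.0000 -36.0000; -36.0000 261.5000]
BᵀPA = [-24.0000 -24.0000; -126.0000 9.0000]
K = S⁻¹·BᵀPA = [-1.2145 -0.6686; -0.6490 -0.0576]
A−BK = [-0.3036 -0.1671; 0.1894 0.1009]
AᵀP(A−BK) = [5.0743 2.6935; 2.6935 1.4728]
P' = Q + AᵀP(A−BK) = [6.3243 3.1935; 3.1935 1.7228]
tr(P') = 8.0471


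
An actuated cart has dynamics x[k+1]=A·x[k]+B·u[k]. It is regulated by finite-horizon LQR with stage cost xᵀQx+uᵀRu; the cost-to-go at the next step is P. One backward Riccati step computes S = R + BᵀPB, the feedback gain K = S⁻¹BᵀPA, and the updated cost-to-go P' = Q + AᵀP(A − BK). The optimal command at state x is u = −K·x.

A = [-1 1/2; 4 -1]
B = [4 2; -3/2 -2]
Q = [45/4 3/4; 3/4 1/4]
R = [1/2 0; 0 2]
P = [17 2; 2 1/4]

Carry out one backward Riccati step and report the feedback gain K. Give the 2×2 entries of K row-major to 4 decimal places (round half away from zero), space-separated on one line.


BᵀP = [65.0000 7.6250; 30.0000 3.5000]
S = R + BᵀPB = [1/2 0; 0 2] + [248.5625 114.7500; 114.7500 53.0000] = [249.0625 114.7500; 114.7500 55.0000]
BᵀPA = [-34.5000 24.8750; -16.0000 11.5000]
K = S⁻¹·BᵀPA = [-0.1158 0.0914; -0.0492 0.0185]
A−BK = [-0.4382 0.0976; 3.7278 -0.8260]
AᵀP(A−BK) = [0.2159 -0.0524; -0.0524 0.0149]
P' = Q + AᵀP(A−BK) = [11.4659 0.6976; 0.6976 0.2649]
tr(P') = 11.7308

-0.1158 0.0914 -0.0492 0.0185


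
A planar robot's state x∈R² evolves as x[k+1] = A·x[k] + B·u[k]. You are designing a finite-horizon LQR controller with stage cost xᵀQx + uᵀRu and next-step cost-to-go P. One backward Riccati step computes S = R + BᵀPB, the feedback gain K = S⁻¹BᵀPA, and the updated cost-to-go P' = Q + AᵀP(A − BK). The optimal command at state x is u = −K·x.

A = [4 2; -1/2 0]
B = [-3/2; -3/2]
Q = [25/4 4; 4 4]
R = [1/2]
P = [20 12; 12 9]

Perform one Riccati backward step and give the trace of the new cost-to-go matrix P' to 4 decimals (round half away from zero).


BᵀP = [-48.0000 -31.5000]
S = R + BᵀPB = [1/2] + [119.2500] = [119.7500]
BᵀPA = [-176.2500 -96.0000]
K = S⁻¹·BᵀPA = [-1.4718 -0.8017]
A−BK = [1.7923 0.7975; -2.7077 -1.2025]
AᵀP(A−BK) = [14.8424 6.7056; 6.7056 3.0397]
P' = Q + AᵀP(A−BK) = [21.0924 10.7056; 10.7056 7.0397]
tr(P') = 28.1320

28.1320


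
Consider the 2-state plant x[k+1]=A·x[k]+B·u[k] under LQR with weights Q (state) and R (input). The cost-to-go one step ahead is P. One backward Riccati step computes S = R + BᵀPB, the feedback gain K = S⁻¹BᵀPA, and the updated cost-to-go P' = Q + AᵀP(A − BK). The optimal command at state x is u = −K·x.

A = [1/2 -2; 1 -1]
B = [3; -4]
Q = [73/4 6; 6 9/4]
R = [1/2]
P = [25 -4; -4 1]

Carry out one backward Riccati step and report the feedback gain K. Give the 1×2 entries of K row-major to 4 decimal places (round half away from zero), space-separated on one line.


0.0874 -0.4919

BᵀP = [91.0000 -16.0000]
S = R + BᵀPB = [1/2] + [337.0000] = [337.5000]
BᵀPA = [29.5000 -166.0000]
K = S⁻¹·BᵀPA = [0.0874 -0.4919]
A−BK = [0.2378 -0.5244; 1.3496 -2.9674]
AᵀP(A−BK) = [0.6715 -1.4904; -1.4904 3.3526]
P' = Q + AᵀP(A−BK) = [18.9215 4.5096; 4.5096 5.6026]
tr(P') = 24.5241


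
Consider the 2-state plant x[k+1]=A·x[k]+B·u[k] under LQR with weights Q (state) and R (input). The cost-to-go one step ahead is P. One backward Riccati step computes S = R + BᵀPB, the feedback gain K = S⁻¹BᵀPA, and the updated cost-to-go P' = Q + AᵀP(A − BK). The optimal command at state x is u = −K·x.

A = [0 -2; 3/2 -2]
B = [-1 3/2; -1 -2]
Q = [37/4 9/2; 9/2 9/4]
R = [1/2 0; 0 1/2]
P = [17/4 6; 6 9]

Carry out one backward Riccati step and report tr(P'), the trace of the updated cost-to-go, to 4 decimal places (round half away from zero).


BᵀP = [-10.2500 -15.0000; -5.6250 -9.0000]
S = R + BᵀPB = [1/2 0; 0 1/2] + [25.2500 14.6250; 14.6250 9.5625] = [25.7500 14.6250; 14.6250 10.0625]
BᵀPA = [-22.5000 50.5000; -13.5000 29.2500]
K = S⁻¹·BᵀPA = [-0.6406 1.7775; -0.4105 0.3234]
A−BK = [-0.0249 -0.7077; 0.0384 0.4243]
AᵀP(A−BK) = [0.2939 -0.6406; -0.6406 1.7775]
P' = Q + AᵀP(A−BK) = [9.5439 3.8594; 3.8594 4.0275]
tr(P') = 13.5714

13.5714


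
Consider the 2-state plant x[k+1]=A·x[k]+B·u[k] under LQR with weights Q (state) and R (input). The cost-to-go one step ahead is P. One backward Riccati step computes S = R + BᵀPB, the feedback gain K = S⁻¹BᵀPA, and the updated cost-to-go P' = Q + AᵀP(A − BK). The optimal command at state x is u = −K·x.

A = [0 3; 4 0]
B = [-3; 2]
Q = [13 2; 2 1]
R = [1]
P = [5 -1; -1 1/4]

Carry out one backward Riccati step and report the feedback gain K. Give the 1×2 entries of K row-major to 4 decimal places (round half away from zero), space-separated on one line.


BᵀP = [-17.0000 3.5000]
S = R + BᵀPB = [1] + [58.0000] = [59.0000]
BᵀPA = [14.0000 -51.0000]
K = S⁻¹·BᵀPA = [0.2373 -0.8644]
A−BK = [0.7119 0.4068; 3.5254 1.7288]
AᵀP(A−BK) = [0.6780 0.1017; 0.1017 0.9153]
P' = Q + AᵀP(A−BK) = [13.6780 2.1017; 2.1017 1.9153]
tr(P') = 15.5932

0.2373 -0.8644


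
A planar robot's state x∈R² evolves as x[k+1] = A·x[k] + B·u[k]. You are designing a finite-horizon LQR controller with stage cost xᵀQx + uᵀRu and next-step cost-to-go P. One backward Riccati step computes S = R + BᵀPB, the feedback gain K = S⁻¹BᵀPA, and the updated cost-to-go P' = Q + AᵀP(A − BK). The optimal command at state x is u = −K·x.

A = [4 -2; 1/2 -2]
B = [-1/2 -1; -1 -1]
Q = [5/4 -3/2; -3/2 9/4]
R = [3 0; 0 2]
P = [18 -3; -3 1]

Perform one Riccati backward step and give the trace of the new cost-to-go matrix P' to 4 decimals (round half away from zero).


BᵀP = [-6.0000 0.5000; -15.0000 2.0000]
S = R + BᵀPB = [3 0; 0 2] + [2.5000 5.5000; 5.5000 13.0000] = [5.5000 5.5000; 5.5000 15.0000]
BᵀPA = [-23.7500 11.0000; -59.0000 26.0000]
K = S⁻¹·BᵀPA = [-0.6077 0.4211; -3.7105 1.5789]
A−BK = [-0.0144 -0.2105; -3.8182 0.0000]
AᵀP(A−BK) = [42.8971 -14.8421; -14.8421 6.3158]
P' = Q + AᵀP(A−BK) = [44.1471 -16.3421; -16.3421 8.5658]
tr(P') = 52.7129

52.7129


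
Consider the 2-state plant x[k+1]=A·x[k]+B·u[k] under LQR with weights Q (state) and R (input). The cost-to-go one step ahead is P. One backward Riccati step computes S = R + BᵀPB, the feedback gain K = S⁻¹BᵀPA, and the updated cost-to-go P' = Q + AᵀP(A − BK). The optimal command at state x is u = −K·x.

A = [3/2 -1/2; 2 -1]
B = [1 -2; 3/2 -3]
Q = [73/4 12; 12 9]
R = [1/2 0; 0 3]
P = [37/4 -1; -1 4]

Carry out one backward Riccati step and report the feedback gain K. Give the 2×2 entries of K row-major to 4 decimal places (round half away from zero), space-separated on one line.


0.8344 -0.3424 -0.2781 0.1141

BᵀP = [7.7500 5.0000; -15.5000 -10.0000]
S = R + BᵀPB = [1/2 0; 0 3] + [15.2500 -30.5000; -30.5000 61.0000] = [15.7500 -30.5000; -30.5000 64.0000]
BᵀPA = [21.6250 -8.8750; -43.2500 17.7500]
K = S⁻¹·BᵀPA = [0.8344 -0.3424; -0.2781 0.1141]
A−BK = [0.1093 0.0707; -0.0860 -0.1439]
AᵀP(A−BK) = [0.7391 -0.0953; -0.0953 0.2472]
P' = Q + AᵀP(A−BK) = [18.9891 11.9047; 11.9047 9.2472]
tr(P') = 28.2363


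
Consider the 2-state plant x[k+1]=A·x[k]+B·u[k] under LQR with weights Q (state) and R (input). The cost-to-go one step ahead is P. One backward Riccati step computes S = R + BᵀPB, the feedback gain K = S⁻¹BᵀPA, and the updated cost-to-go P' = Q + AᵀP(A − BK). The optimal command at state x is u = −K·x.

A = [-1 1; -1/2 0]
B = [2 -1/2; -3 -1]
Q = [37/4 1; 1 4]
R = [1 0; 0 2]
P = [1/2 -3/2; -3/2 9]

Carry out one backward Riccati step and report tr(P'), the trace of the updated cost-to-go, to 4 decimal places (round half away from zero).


13.7497

BᵀP = [5.5000 -30.0000; 1.2500 -8.2500]
S = R + BᵀPB = [1 0; 0 2] + [101.0000 27.2500; 27.2500 7.6250] = [102.0000 27.2500; 27.2500 9.6250]
BᵀPA = [9.5000 5.5000; 2.8750 1.2500]
K = S⁻¹·BᵀPA = [0.0547 0.0789; 0.1437 -0.0935]
A−BK = [-1.0376 0.7954; -0.1921 0.1432]
AᵀP(A−BK) = [0.3168 -0.2307; -0.2307 0.1829]
P' = Q + AᵀP(A−BK) = [9.5668 0.7693; 0.7693 4.1829]
tr(P') = 13.7497


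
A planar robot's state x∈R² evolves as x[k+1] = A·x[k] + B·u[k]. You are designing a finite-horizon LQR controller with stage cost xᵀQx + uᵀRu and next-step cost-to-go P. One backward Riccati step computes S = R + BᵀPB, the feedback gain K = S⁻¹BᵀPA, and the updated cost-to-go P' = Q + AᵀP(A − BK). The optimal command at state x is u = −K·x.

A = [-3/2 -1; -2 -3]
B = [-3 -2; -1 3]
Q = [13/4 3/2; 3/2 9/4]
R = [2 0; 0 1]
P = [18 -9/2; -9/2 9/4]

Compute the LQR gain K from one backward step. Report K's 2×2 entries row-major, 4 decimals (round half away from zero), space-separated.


0.6749 0.7011 -0.3181 -0.6168

BᵀP = [-49.5000 11.2500; -49.5000 15.7500]
S = R + BᵀPB = [2 0; 0 1] + [137.2500 132.7500; 132.7500 146.2500] = [139.2500 132.7500; 132.7500 147.2500]
BᵀPA = [51.7500 15.7500; 42.7500 2.2500]
K = S⁻¹·BᵀPA = [0.6749 0.7011; -0.3181 -0.6168]
A−BK = [-0.1115 -0.1303; -0.3707 -0.4486]
AᵀP(A−BK) = [1.1732 1.3358; 1.3358 1.5958]
P' = Q + AᵀP(A−BK) = [4.4232 2.8358; 2.8358 3.8458]
tr(P') = 8.2690


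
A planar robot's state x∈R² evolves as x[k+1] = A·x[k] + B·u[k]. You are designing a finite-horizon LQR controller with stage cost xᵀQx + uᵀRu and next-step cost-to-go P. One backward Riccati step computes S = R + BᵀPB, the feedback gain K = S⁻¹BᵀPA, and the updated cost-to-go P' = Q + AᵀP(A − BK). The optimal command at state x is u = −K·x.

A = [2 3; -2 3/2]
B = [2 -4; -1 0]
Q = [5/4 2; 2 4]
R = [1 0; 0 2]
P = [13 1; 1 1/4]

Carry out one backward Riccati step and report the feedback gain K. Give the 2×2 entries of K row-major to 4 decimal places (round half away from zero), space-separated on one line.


BᵀP = [25.0000 1.7500; -52.0000 -4.0000]
S = R + BᵀPB = [1 0; 0 2] + [48.2500 -100.0000; -100.0000 208.0000] = [49.2500 -100.0000; -100.0000 210.0000]
BᵀPA = [46.5000 77.6250; -96.0000 -162.0000]
K = S⁻¹·BᵀPA = [0.4818 0.2956; -0.2277 -0.6307]
A−BK = [0.1255 -0.1139; -1.5182 1.7956]
AᵀP(A−BK) = [0.7358 -0.0394; -0.0394 1.4485]
P' = Q + AᵀP(A−BK) = [1.9858 1.9606; 1.9606 5.4485]
tr(P') = 7.4343

0.4818 0.2956 -0.2277 -0.6307


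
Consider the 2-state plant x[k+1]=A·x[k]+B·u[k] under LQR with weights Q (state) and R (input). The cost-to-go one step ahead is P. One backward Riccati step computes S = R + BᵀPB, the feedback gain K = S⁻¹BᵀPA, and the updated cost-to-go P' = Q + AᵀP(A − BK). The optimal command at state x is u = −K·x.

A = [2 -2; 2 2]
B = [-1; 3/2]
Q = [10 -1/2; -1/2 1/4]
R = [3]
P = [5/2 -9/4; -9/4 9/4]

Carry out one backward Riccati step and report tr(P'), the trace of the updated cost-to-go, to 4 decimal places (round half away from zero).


BᵀP = [-5.8750 5.6250]
S = R + BᵀPB = [3] + [14.3125] = [17.3125]
BᵀPA = [-0.5000 23.0000]
K = S⁻¹·BᵀPA = [-0.0289 1.3285]
A−BK = [1.9711 -0.6715; 2.0433 0.0072]
AᵀP(A−BK) = [0.9856 -0.3357; -0.3357 6.4440]
P' = Q + AᵀP(A−BK) = [10.9856 -0.8357; -0.8357 6.6940]
tr(P') = 17.6796

17.6796


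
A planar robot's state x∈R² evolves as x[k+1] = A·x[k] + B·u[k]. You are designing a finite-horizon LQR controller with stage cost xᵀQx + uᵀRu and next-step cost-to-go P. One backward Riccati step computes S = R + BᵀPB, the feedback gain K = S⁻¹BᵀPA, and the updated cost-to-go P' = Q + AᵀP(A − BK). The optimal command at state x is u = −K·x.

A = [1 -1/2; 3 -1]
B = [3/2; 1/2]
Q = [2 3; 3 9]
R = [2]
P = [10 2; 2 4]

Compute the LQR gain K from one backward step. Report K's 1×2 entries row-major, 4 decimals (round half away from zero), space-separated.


1.0877 -0.4561

BᵀP = [16.0000 5.0000]
S = R + BᵀPB = [2] + [26.5000] = [28.5000]
BᵀPA = [31.0000 -13.0000]
K = S⁻¹·BᵀPA = [1.0877 -0.4561]
A−BK = [-0.6316 0.1842; 2.4561 -0.7719]
AᵀP(A−BK) = [24.2807 -7.8596; -7.8596 2.5702]
P' = Q + AᵀP(A−BK) = [26.2807 -4.8596; -4.8596 11.5702]
tr(P') = 37.8509


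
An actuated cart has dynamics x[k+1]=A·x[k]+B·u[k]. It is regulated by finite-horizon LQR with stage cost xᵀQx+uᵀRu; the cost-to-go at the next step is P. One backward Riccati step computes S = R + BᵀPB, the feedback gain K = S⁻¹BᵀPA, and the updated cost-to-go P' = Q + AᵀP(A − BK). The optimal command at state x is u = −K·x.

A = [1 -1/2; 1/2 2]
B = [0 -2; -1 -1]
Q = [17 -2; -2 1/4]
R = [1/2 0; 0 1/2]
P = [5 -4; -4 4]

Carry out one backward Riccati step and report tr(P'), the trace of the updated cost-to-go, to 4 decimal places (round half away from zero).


BᵀP = [4.0000 -4.0000; -6.0000 4.0000]
S = R + BᵀPB = [1/2 0; 0 1/2] + [4.0000 -4.0000; -4.0000 8.0000] = [4.5000 -4.0000; -4.0000 8.5000]
BᵀPA = [2.0000 -10.0000; -4.0000 11.0000]
K = S⁻¹·BᵀPA = [0.0449 -1.8427; -0.4494 0.4270]
A−BK = [0.1011 0.3539; 0.0955 0.5843]
AᵀP(A−BK) = [0.1124 -0.1067; -0.1067 2.1264]
P' = Q + AᵀP(A−BK) = [17.1124 -2.1067; -2.1067 2.3764]
tr(P') = 19.4888

19.4888


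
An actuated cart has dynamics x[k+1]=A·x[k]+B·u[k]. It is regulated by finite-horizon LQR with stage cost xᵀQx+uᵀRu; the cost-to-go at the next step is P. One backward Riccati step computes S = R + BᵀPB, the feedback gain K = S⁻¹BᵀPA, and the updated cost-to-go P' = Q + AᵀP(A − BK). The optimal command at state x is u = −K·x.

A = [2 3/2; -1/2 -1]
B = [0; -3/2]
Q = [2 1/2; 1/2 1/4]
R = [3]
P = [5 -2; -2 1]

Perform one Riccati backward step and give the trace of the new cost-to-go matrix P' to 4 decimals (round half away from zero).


BᵀP = [3.0000 -1.5000]
S = R + BᵀPB = [3] + [2.2500] = [5.2500]
BᵀPA = [6.7500 6.0000]
K = S⁻¹·BᵀPA = [1.2857 1.1429]
A−BK = [2.0000 1.5000; 1.4286 0.7143]
AᵀP(A−BK) = [15.5714 13.2857; 13.2857 11.3929]
P' = Q + AᵀP(A−BK) = [17.5714 13.7857; 13.7857 11.6429]
tr(P') = 29.2143

29.2143


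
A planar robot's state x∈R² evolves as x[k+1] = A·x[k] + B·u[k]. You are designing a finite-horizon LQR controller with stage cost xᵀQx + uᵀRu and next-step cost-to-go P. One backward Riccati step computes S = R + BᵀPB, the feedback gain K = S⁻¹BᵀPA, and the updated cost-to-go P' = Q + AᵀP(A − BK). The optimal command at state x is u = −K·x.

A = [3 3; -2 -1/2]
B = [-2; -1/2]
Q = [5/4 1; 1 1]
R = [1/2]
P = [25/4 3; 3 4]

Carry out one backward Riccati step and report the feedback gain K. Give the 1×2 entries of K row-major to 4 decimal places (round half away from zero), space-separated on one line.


-0.8000 -1.1692

BᵀP = [-14.0000 -8.0000]
S = R + BᵀPB = [1/2] + [32.0000] = [32.5000]
BᵀPA = [-26.0000 -38.0000]
K = S⁻¹·BᵀPA = [-0.8000 -1.1692]
A−BK = [1.4000 0.6615; -2.4000 -1.0846]
AᵀP(A−BK) = [15.4500 7.3500; 7.3500 3.8192]
P' = Q + AᵀP(A−BK) = [16.7000 8.3500; 8.3500 4.8192]
tr(P') = 21.5192


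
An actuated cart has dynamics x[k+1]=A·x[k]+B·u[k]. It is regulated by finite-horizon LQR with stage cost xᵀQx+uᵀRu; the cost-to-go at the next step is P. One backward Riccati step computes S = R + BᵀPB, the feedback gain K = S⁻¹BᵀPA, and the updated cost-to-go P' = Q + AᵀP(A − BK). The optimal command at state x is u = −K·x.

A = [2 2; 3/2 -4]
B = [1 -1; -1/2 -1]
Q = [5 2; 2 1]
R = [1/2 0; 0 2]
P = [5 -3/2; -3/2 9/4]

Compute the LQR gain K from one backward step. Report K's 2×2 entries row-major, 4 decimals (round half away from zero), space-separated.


0.5833 3.3333 -1.0083 1.0267

BᵀP = [5.7500 -2.6250; -3.5000 -0.7500]
S = R + BᵀPB = [1/2 0; 0 2] + [7.0625 -3.1250; -3.1250 4.2500] = [7.5625 -3.1250; -3.1250 6.2500]
BᵀPA = [7.5625 22.0000; -8.1250 -4.0000]
K = S⁻¹·BᵀPA = [0.5833 3.3333; -1.0083 1.0267]
A−BK = [0.4083 -0.3067; 0.7833 -1.3067]
AᵀP(A−BK) = [3.4583 -2.8667; -2.8667 10.7733]
P' = Q + AᵀP(A−BK) = [8.4583 -0.8667; -0.8667 11.7733]
tr(P') = 20.2317
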